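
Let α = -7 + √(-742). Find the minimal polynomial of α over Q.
m_α(x) = x^2 + 14x + 791

From α + 7 = √(-742), squaring gives (α + 7)^2 = -742, i.e. α^2 + 14α + 49 = -742, so α^2 + 14α + 791 = 0. The discriminant of x^2 + 14x + 791 is (14)^2 - 4·(791) = 196 - 3164 = -2968, and 4·(-742) is not a perfect square in Q since -742 is squarefree and ≠ 1. Hence x^2 + 14x + 791 is irreducible over Q and is the minimal polynomial of α.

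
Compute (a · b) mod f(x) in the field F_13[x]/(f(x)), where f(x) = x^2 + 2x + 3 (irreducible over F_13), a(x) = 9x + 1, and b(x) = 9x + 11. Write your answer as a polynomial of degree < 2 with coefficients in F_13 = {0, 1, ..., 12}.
a · b ≡ 11x + 2 (mod f(x))

Multiply in F_13[x]: a(x)·b(x) = (9x + 1)·(9x + 11) = 3x^2 + 4x + 11. This has degree ≥ 2, so divide by f(x) over F_13: 3x^2 + 4x + 11 = (3)·(x^2 + 2x + 3) + (11x + 2). Hence a·b ≡ 11x + 2 (mod f). (F_13[x]/(f) is a field with 13^2 = 169 elements since f is irreducible of degree 2.)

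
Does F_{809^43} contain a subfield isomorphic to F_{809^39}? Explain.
No: F_{809^39} is not a subfield of F_{809^43}

F_{p^m} embeds in F_{p^n} iff m | n. Here 39 ∤ 43 (since 43 = 1·39 + 4 with remainder 4 ≠ 0), so F_{809^39} is not a subfield of F_{809^43}. Equivalently: if it were, the tower law would give 39 = [F_{809^39}:F_809] dividing [F_{809^43}:F_809] = 43, contradiction.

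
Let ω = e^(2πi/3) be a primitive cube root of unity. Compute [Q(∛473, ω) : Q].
[Q(∛473, ω) : Q] = 6

[Q(∛473):Q] = 3 (min poly x^3 - 473, irreducible since 473 is not a perfect cube). [Q(ω):Q] = 2 (min poly x^2 + x + 1). Since Q(∛473) ⊂ R and ω ∉ R, we have ω ∉ Q(∛473), so x^2 + x + 1 remains irreducible over Q(∛473) and [Q(∛473, ω) : Q(∛473)] = 2. By the tower law, [Q(∛473, ω) : Q] = 3 · 2 = 6. (In fact Q(∛473, ω) is the splitting field of x^3 - 473 over Q.)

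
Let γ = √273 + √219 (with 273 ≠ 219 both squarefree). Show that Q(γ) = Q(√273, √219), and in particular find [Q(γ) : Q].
[Q(γ) : Q] = 4 (equivalently, Q(γ) = Q(√273, √219))

Obviously Q(γ) ⊆ Q(√273, √219), and [Q(√273, √219):Q] = 4 (since 273, 219 are distinct squarefree integers > 1 with 59787 not a perfect square). To show equality we compute the minimal polynomial of γ. From γ = √273 + √219: γ^2 = 273 + 2√(59787) + 219 = 492 + 2√(59787), so γ^2 - 492 = 2√(59787); squaring, (γ^2 - 492)^2 = 4·59787, i.e. γ^4 - 984γ^2 + 242064 - 239148 = 0, i.e. γ^4 - 984γ^2 + 2916 = 0. So γ is a root of x^4 - 984x^2 + 2916. This polynomial is irreducible over Q: it has no rational root (each ±√273 ± √219 is irrational), and any factorization into two quadratics over Q would force √(59787) ∈ Q (pairing opposite roots) or √273, √219 ∈ Q (other pairings), all impossible. Hence [Q(γ):Q] = 4 = [Q(√273, √219):Q], so Q(γ) = Q(√273, √219).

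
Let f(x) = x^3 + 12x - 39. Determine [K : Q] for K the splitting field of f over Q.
[K : Q] = 6

By the rational root test, any rational root of the monic integer polynomial f(x) = x^3 + 12x - 39 must be an integer dividing the constant term -39, i.e. one of ±{1, 3, 13, 39}. Evaluating: f(1) = -26, f(-1) = -52, f(3) = 24, f(-3) = -102, f(13) = 2314, f(-13) = -2392, f(39) = 59748, f(-39) = -59826; none is 0, so f has no rational root and is therefore irreducible over Q (a cubic with no linear factor over a field is irreducible). For an irreducible cubic, the Galois group is A_3 or S_3 according as the discriminant disc(f) = -4a^3 - 27b^2 = -4·(12)^3 - 27·(-39)^2 = -47979 is or is not a square in Q. Here disc(f) = -47979 is not a perfect square in Q, so the Galois group of f over Q is not contained in A_3 and must be all of S_3. The splitting field has degree |S_3| = 6 over Q, so [K : Q] = 6.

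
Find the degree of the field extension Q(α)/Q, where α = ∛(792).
[Q(α):Q] = 3

The minimal polynomial of α is x^3 - 792, irreducible over Q since 792 is not a perfect cube (so x^3 - 792 has no rational root). Hence [Q(α):Q] = deg(m_α) = 3.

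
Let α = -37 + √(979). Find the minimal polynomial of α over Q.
m_α(x) = x^2 + 74x + 390

From α + 37 = √(979), squaring gives (α + 37)^2 = 979, i.e. α^2 + 74α + 1369 = 979, so α^2 + 74α + 390 = 0. The discriminant of x^2 + 74x + 390 is (74)^2 - 4·(390) = 5476 - 1560 = 3916, and 4·(979) is not a perfect square in Q since 979 is squarefree and ≠ 1. Hence x^2 + 74x + 390 is irreducible over Q and is the minimal polynomial of α.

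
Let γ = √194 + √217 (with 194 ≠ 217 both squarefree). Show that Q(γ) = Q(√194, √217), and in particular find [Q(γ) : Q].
[Q(γ) : Q] = 4 (equivalently, Q(γ) = Q(√194, √217))

Obviously Q(γ) ⊆ Q(√194, √217), and [Q(√194, √217):Q] = 4 (since 194, 217 are distinct squarefree integers > 1 with 42098 not a perfect square). To show equality we compute the minimal polynomial of γ. From γ = √194 + √217: γ^2 = 194 + 2√(42098) + 217 = 411 + 2√(42098), so γ^2 - 411 = 2√(42098); squaring, (γ^2 - 411)^2 = 4·42098, i.e. γ^4 - 822γ^2 + 168921 - 168392 = 0, i.e. γ^4 - 822γ^2 + 529 = 0. So γ is a root of x^4 - 822x^2 + 529. This polynomial is irreducible over Q: it has no rational root (each ±√194 ± √217 is irrational), and any factorization into two quadratics over Q would force √(42098) ∈ Q (pairing opposite roots) or √194, √217 ∈ Q (other pairings), all impossible. Hence [Q(γ):Q] = 4 = [Q(√194, √217):Q], so Q(γ) = Q(√194, √217).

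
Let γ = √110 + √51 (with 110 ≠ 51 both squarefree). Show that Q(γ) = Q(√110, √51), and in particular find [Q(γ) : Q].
[Q(γ) : Q] = 4 (equivalently, Q(γ) = Q(√110, √51))

Obviously Q(γ) ⊆ Q(√110, √51), and [Q(√110, √51):Q] = 4 (since 110, 51 are distinct squarefree integers > 1 with 5610 not a perfect square). To show equality we compute the minimal polynomial of γ. From γ = √110 + √51: γ^2 = 110 + 2√(5610) + 51 = 161 + 2√(5610), so γ^2 - 161 = 2√(5610); squaring, (γ^2 - 161)^2 = 4·5610, i.e. γ^4 - 322γ^2 + 25921 - 22440 = 0, i.e. γ^4 - 322γ^2 + 3481 = 0. So γ is a root of x^4 - 322x^2 + 3481. This polynomial is irreducible over Q: it has no rational root (each ±√110 ± √51 is irrational), and any factorization into two quadratics over Q would force √(5610) ∈ Q (pairing opposite roots) or √110, √51 ∈ Q (other pairings), all impossible. Hence [Q(γ):Q] = 4 = [Q(√110, √51):Q], so Q(γ) = Q(√110, √51).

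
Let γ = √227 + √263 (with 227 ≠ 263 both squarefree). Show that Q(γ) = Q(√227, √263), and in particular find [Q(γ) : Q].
[Q(γ) : Q] = 4 (equivalently, Q(γ) = Q(√227, √263))

Obviously Q(γ) ⊆ Q(√227, √263), and [Q(√227, √263):Q] = 4 (since 227, 263 are distinct squarefree integers > 1 with 59701 not a perfect square). To show equality we compute the minimal polynomial of γ. From γ = √227 + √263: γ^2 = 227 + 2√(59701) + 263 = 490 + 2√(59701), so γ^2 - 490 = 2√(59701); squaring, (γ^2 - 490)^2 = 4·59701, i.e. γ^4 - 980γ^2 + 240100 - 238804 = 0, i.e. γ^4 - 980γ^2 + 1296 = 0. So γ is a root of x^4 - 980x^2 + 1296. This polynomial is irreducible over Q: it has no rational root (each ±√227 ± √263 is irrational), and any factorization into two quadratics over Q would force √(59701) ∈ Q (pairing opposite roots) or √227, √263 ∈ Q (other pairings), all impossible. Hence [Q(γ):Q] = 4 = [Q(√227, √263):Q], so Q(γ) = Q(√227, √263).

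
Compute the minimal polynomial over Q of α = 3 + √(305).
m_α(x) = x^2 - 6x - 296

From α - 3 = √(305), squaring gives (α - 3)^2 = 305, i.e. α^2 - 6α + 9 = 305, so α^2 - 6α - 296 = 0. The discriminant of x^2 - 6x - 296 is (-6)^2 - 4·(-296) = 36 + 1184 = 1220, and 4·(305) is not a perfect square in Q since 305 is squarefree and ≠ 1. Hence x^2 - 6x - 296 is irreducible over Q and is the minimal polynomial of α.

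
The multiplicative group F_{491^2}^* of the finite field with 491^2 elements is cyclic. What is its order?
|F_{491^2}^*| = 241080

F_{491^2} has 491^2 = 241081 elements; its multiplicative group consists of all nonzero elements, so |F_{491^2}^*| = 241081 - 1 = 241080. (It is cyclic since any finite subgroup of the multiplicative group of a field is cyclic.)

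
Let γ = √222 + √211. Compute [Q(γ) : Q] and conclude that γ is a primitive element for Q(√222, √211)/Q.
[Q(γ) : Q] = 4 (equivalently, Q(γ) = Q(√222, √211))

Obviously Q(γ) ⊆ Q(√222, √211), and [Q(√222, √211):Q] = 4 (since 222, 211 are distinct squarefree integers > 1 with 46842 not a perfect square). To show equality we compute the minimal polynomial of γ. From γ = √222 + √211: γ^2 = 222 + 2√(46842) + 211 = 433 + 2√(46842), so γ^2 - 433 = 2√(46842); squaring, (γ^2 - 433)^2 = 4·46842, i.e. γ^4 - 866γ^2 + 187489 - 187368 = 0, i.e. γ^4 - 866γ^2 + 121 = 0. So γ is a root of x^4 - 866x^2 + 121. This polynomial is irreducible over Q: it has no rational root (each ±√222 ± √211 is irrational), and any factorization into two quadratics over Q would force √(46842) ∈ Q (pairing opposite roots) or √222, √211 ∈ Q (other pairings), all impossible. Hence [Q(γ):Q] = 4 = [Q(√222, √211):Q], so Q(γ) = Q(√222, √211).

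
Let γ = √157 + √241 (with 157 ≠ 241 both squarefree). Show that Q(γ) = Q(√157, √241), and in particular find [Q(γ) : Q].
[Q(γ) : Q] = 4 (equivalently, Q(γ) = Q(√157, √241))

Obviously Q(γ) ⊆ Q(√157, √241), and [Q(√157, √241):Q] = 4 (since 157, 241 are distinct squarefree integers > 1 with 37837 not a perfect square). To show equality we compute the minimal polynomial of γ. From γ = √157 + √241: γ^2 = 157 + 2√(37837) + 241 = 398 + 2√(37837), so γ^2 - 398 = 2√(37837); squaring, (γ^2 - 398)^2 = 4·37837, i.e. γ^4 - 796γ^2 + 158404 - 151348 = 0, i.e. γ^4 - 796γ^2 + 7056 = 0. So γ is a root of x^4 - 796x^2 + 7056. This polynomial is irreducible over Q: it has no rational root (each ±√157 ± √241 is irrational), and any factorization into two quadratics over Q would force √(37837) ∈ Q (pairing opposite roots) or √157, √241 ∈ Q (other pairings), all impossible. Hence [Q(γ):Q] = 4 = [Q(√157, √241):Q], so Q(γ) = Q(√157, √241).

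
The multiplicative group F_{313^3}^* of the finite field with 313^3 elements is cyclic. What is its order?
|F_{313^3}^*| = 30664296

F_{313^3} has 313^3 = 30664297 elements; its multiplicative group consists of all nonzero elements, so |F_{313^3}^*| = 30664297 - 1 = 30664296. (It is cyclic since any finite subgroup of the multiplicative group of a field is cyclic.)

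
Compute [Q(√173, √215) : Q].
[Q(√173, √215) : Q] = 4

[Q(√173):Q] = 2 (min poly x^2 - 173, irreducible since 173 is squarefree > 1). For the top step, suppose √215 ∈ Q(√173), say √215 = c + d√173 with c, d ∈ Q. Squaring: 215 = c^2 + 173d^2 + 2cd√173. Since √173 ∉ Q this forces 2cd = 0. If d = 0 then √215 = c ∈ Q, contradicting 215 squarefree > 1. If c = 0 then 215 = 173d^2, so 173·215 = (173d)^2 is a perfect square in Q — but 173·215 = 37195 is not a perfect square (since 173 and 215 are distinct squarefree integers). Contradiction. Hence √215 ∉ Q(√173), so x^2 - 215 stays irreducible over Q(√173) and [Q(√173, √215) : Q(√173)] = 2. By the tower law, [Q(√173, √215) : Q] = 2 · 2 = 4.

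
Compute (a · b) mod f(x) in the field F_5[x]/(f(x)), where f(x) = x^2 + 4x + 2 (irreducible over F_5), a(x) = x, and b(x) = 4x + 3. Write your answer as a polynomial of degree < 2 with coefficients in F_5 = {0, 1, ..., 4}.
a · b ≡ 2x + 2 (mod f(x))

Multiply in F_5[x]: a(x)·b(x) = (x)·(4x + 3) = 4x^2 + 3x. This has degree ≥ 2, so divide by f(x) over F_5: 4x^2 + 3x = (4)·(x^2 + 4x + 2) + (2x + 2). Hence a·b ≡ 2x + 2 (mod f). (F_5[x]/(f) is a field with 5^2 = 25 elements since f is irreducible of degree 2.)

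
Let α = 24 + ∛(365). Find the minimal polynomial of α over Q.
m_α(x) = x^3 - 72x^2 + 1728x - 14189

Set β = α - 24 = ∛(365), so β^3 = 365. Then (α - 24)^3 - 365 = 0, i.e. α is a root of g(x) = (x - 24)^3 - 365 = x^3 - 72x^2 + 1728x - 14189. Since g(x) = h(x - 24) where h(x) = x^3 - 365, and h is irreducible over Q (because 365 is not a perfect cube, so h has no rational root, and a monic cubic with no rational root is irreducible), g is also irreducible (irreducibility is preserved under the substitution x → x - 24). Hence m_α(x) = x^3 - 72x^2 + 1728x - 14189.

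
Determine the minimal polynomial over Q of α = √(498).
m_α(x) = x^2 - 498

α satisfies α^2 - 498 = 0, so x^2 - 498 annihilates α. Since d = 498 is squarefree and ≠ 1, it is not a perfect square in Q, so x^2 - 498 has no rational root and is therefore irreducible over Q (a degree-2 polynomial over a field is irreducible iff it has no root). Hence m_α(x) = x^2 - 498.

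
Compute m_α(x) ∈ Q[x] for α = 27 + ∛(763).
m_α(x) = x^3 - 81x^2 + 2187x - 20446

Set β = α - 27 = ∛(763), so β^3 = 763. Then (α - 27)^3 - 763 = 0, i.e. α is a root of g(x) = (x - 27)^3 - 763 = x^3 - 81x^2 + 2187x - 20446. Since g(x) = h(x - 27) where h(x) = x^3 - 763, and h is irreducible over Q (because 763 is not a perfect cube, so h has no rational root, and a monic cubic with no rational root is irreducible), g is also irreducible (irreducibility is preserved under the substitution x → x - 27). Hence m_α(x) = x^3 - 81x^2 + 2187x - 20446.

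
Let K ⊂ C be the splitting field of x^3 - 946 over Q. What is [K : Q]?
[K : Q] = 6

The roots of x^3 - 946 are ∛946, ω∛946, ω^2∛946 where ω = e^(2πi/3) is a primitive cube root of unity, so K = Q(∛946, ω). Now [Q(∛946):Q] = 3 (since 946 is not a perfect cube, x^3 - 946 is irreducible) and [Q(ω):Q] = 2. Both 2 and 3 divide [K:Q], and [K:Q] ≤ 3·2 = 6, so [K:Q] = 6. (Equivalently: Q(∛946) ⊂ R but ω ∉ R, so [K : Q(∛946)] = 2.)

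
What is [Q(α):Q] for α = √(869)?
[Q(α):Q] = 2

[Q(α):Q] equals the degree of the minimal polynomial of α. Here α^2 = 869 and x^2 - 869 is irreducible (d = 869 is squarefree, ≠ 1, hence not a square), so deg(m_α) = 2. Thus [Q(α):Q] = 2.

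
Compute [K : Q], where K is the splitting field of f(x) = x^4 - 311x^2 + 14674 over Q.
[K : Q] = 4

Solving the quadratic in x^2: x^2 = (311 ± √(311^2 - 4·14674))/2 = (311 ± √38025)/2 = (311 ± 195)/2, giving x^2 = 58 or x^2 = 253. So f(x) = (x^2 - 58)(x^2 - 253) and the roots of f are ±√58, ±√253. Hence the splitting field is K = Q(√58, √253). Since 58 and 253 are distinct squarefree integers > 1, their product 14674 is not a perfect square, so √253 ∉ Q(√58). By the tower law [K:Q] = [Q(√58,√253):Q(√58)] · [Q(√58):Q] = 2 · 2 = 4.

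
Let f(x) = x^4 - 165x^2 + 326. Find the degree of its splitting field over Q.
[K : Q] = 4

Solving the quadratic in x^2: x^2 = (165 ± √(165^2 - 4·326))/2 = (165 ± √25921)/2 = (165 ± 161)/2, giving x^2 = 2 or x^2 = 163. So f(x) = (x^2 - 2)(x^2 - 163) and the roots of f are ±√2, ±√163. Hence the splitting field is K = Q(√2, √163). Since 2 and 163 are distinct squarefree integers > 1, their product 326 is not a perfect square, so √163 ∉ Q(√2). By the tower law [K:Q] = [Q(√2,√163):Q(√2)] · [Q(√2):Q] = 2 · 2 = 4.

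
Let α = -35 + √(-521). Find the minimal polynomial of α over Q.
m_α(x) = x^2 + 70x + 1746

From α + 35 = √(-521), squaring gives (α + 35)^2 = -521, i.e. α^2 + 70α + 1225 = -521, so α^2 + 70α + 1746 = 0. The discriminant of x^2 + 70x + 1746 is (70)^2 - 4·(1746) = 4900 - 6984 = -2084, and 4·(-521) is not a perfect square in Q since -521 is squarefree and ≠ 1. Hence x^2 + 70x + 1746 is irreducible over Q and is the minimal polynomial of α.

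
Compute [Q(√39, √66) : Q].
[Q(√39, √66) : Q] = 4

[Q(√39):Q] = 2 (min poly x^2 - 39, irreducible since 39 is squarefree > 1). For the top step, suppose √66 ∈ Q(√39), say √66 = c + d√39 with c, d ∈ Q. Squaring: 66 = c^2 + 39d^2 + 2cd√39. Since √39 ∉ Q this forces 2cd = 0. If d = 0 then √66 = c ∈ Q, contradicting 66 squarefree > 1. If c = 0 then 66 = 39d^2, so 39·66 = (39d)^2 is a perfect square in Q — but 39·66 = 2574 is not a perfect square (since 39 and 66 are distinct squarefree integers). Contradiction. Hence √66 ∉ Q(√39), so x^2 - 66 stays irreducible over Q(√39) and [Q(√39, √66) : Q(√39)] = 2. By the tower law, [Q(√39, √66) : Q] = 2 · 2 = 4.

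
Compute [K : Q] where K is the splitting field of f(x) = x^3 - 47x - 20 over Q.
[K : Q] = 6

By the rational root test, any rational root of the monic integer polynomial f(x) = x^3 - 47x - 20 must be an integer dividing the constant term -20, i.e. one of ±{1, 2, 4, 5, 10, 20}. Evaluating: f(1) = -66, f(-1) = 26, f(2) = -106, f(-2) = 66, f(4) = -144, f(-4) = 104, f(5) = -130, f(-5) = 90, f(10) = 510, f(-10) = -550, f(20) = 7040, f(-20) = -7080; none is 0, so f has no rational root and is therefore irreducible over Q (a cubic with no linear factor over a field is irreducible). For an irreducible cubic, the Galois group is A_3 or S_3 according as the discriminant disc(f) = -4a^3 - 27b^2 = -4·(-47)^3 - 27·(-20)^2 = 404492 is or is not a square in Q. Here disc(f) = 404492 is not a perfect square in Q, so the Galois group of f over Q is not contained in A_3 and must be all of S_3. The splitting field has degree |S_3| = 6 over Q, so [K : Q] = 6.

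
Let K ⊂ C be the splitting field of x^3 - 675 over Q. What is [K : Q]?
[K : Q] = 6

The roots of x^3 - 675 are ∛675, ω∛675, ω^2∛675 where ω = e^(2πi/3) is a primitive cube root of unity, so K = Q(∛675, ω). Now [Q(∛675):Q] = 3 (since 675 is not a perfect cube, x^3 - 675 is irreducible) and [Q(ω):Q] = 2. Both 2 and 3 divide [K:Q], and [K:Q] ≤ 3·2 = 6, so [K:Q] = 6. (Equivalently: Q(∛675) ⊂ R but ω ∉ R, so [K : Q(∛675)] = 2.)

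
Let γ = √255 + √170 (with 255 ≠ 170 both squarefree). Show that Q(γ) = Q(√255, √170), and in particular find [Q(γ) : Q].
[Q(γ) : Q] = 4 (equivalently, Q(γ) = Q(√255, √170))

Obviously Q(γ) ⊆ Q(√255, √170), and [Q(√255, √170):Q] = 4 (since 255, 170 are distinct squarefree integers > 1 with 43350 not a perfect square). To show equality we compute the minimal polynomial of γ. From γ = √255 + √170: γ^2 = 255 + 2√(43350) + 170 = 425 + 2√(43350), so γ^2 - 425 = 2√(43350); squaring, (γ^2 - 425)^2 = 4·43350, i.e. γ^4 - 850γ^2 + 180625 - 173400 = 0, i.e. γ^4 - 850γ^2 + 7225 = 0. So γ is a root of x^4 - 850x^2 + 7225. This polynomial is irreducible over Q: it has no rational root (each ±√255 ± √170 is irrational), and any factorization into two quadratics over Q would force √(43350) ∈ Q (pairing opposite roots) or √255, √170 ∈ Q (other pairings), all impossible. Hence [Q(γ):Q] = 4 = [Q(√255, √170):Q], so Q(γ) = Q(√255, √170).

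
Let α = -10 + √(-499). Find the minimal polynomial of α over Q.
m_α(x) = x^2 + 20x + 599

From α + 10 = √(-499), squaring gives (α + 10)^2 = -499, i.e. α^2 + 20α + 100 = -499, so α^2 + 20α + 599 = 0. The discriminant of x^2 + 20x + 599 is (20)^2 - 4·(599) = 400 - 2396 = -1996, and 4·(-499) is not a perfect square in Q since -499 is squarefree and ≠ 1. Hence x^2 + 20x + 599 is irreducible over Q and is the minimal polynomial of α.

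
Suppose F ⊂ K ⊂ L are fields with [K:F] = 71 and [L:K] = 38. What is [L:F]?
[L:F] = 2698

The tower law says that for any tower of field extensions F ⊂ K ⊂ L with finite degrees, [L:F] = [L:K] · [K:F]. Here this gives [L:F] = 38 · 71 = 2698.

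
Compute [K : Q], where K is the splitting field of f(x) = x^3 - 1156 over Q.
[K : Q] = 6

The roots of x^3 - 1156 are ∛1156, ω∛1156, ω^2∛1156 where ω = e^(2πi/3) is a primitive cube root of unity, so K = Q(∛1156, ω). Now [Q(∛1156):Q] = 3 (since 1156 is not a perfect cube, x^3 - 1156 is irreducible) and [Q(ω):Q] = 2. Both 2 and 3 divide [K:Q], and [K:Q] ≤ 3·2 = 6, so [K:Q] = 6. (Equivalently: Q(∛1156) ⊂ R but ω ∉ R, so [K : Q(∛1156)] = 2.)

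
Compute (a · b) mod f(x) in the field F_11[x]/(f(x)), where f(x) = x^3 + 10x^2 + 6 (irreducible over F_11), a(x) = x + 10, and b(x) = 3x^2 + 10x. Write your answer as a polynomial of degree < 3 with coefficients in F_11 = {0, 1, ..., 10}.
a · b ≡ 10x^2 + x + 4 (mod f(x))

Multiply in F_11[x]: a(x)·b(x) = (x + 10)·(3x^2 + 10x) = 3x^3 + 7x^2 + x. This has degree ≥ 3, so divide by f(x) over F_11: 3x^3 + 7x^2 + x = (3)·(x^3 + 10x^2 + 6) + (10x^2 + x + 4). Hence a·b ≡ 10x^2 + x + 4 (mod f). (F_11[x]/(f) is a field with 11^3 = 1331 elements since f is irreducible of degree 3.)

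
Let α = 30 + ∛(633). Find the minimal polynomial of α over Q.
m_α(x) = x^3 - 90x^2 + 2700x - 27633

Set β = α - 30 = ∛(633), so β^3 = 633. Then (α - 30)^3 - 633 = 0, i.e. α is a root of g(x) = (x - 30)^3 - 633 = x^3 - 90x^2 + 2700x - 27633. Since g(x) = h(x - 30) where h(x) = x^3 - 633, and h is irreducible over Q (because 633 is not a perfect cube, so h has no rational root, and a monic cubic with no rational root is irreducible), g is also irreducible (irreducibility is preserved under the substitution x → x - 30). Hence m_α(x) = x^3 - 90x^2 + 2700x - 27633.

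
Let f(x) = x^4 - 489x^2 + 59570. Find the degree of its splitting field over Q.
[K : Q] = 4

Solving the quadratic in x^2: x^2 = (489 ± √(489^2 - 4·59570))/2 = (489 ± √841)/2 = (489 ± 29)/2, giving x^2 = 230 or x^2 = 259. So f(x) = (x^2 - 230)(x^2 - 259) and the roots of f are ±√230, ±√259. Hence the splitting field is K = Q(√230, √259). Since 230 and 259 are distinct squarefree integers > 1, their product 59570 is not a perfect square, so √259 ∉ Q(√230). By the tower law [K:Q] = [Q(√230,√259):Q(√230)] · [Q(√230):Q] = 2 · 2 = 4.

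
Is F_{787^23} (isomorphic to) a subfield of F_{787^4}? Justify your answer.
No: F_{787^23} is not a subfield of F_{787^4}

F_{p^m} embeds in F_{p^n} iff m | n. Here 23 ∤ 4 (since 4 = 0·23 + 4 with remainder 4 ≠ 0), so F_{787^23} is not a subfield of F_{787^4}. Equivalently: if it were, the tower law would give 23 = [F_{787^23}:F_787] dividing [F_{787^4}:F_787] = 4, contradiction.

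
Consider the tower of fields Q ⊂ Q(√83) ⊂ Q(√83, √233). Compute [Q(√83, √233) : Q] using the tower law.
[Q(√83, √233) : Q] = 4

[Q(√83):Q] = 2 (min poly x^2 - 83, irreducible since 83 is squarefree > 1). For the top step, suppose √233 ∈ Q(√83), say √233 = c + d√83 with c, d ∈ Q. Squaring: 233 = c^2 + 83d^2 + 2cd√83. Since √83 ∉ Q this forces 2cd = 0. If d = 0 then √233 = c ∈ Q, contradicting 233 squarefree > 1. If c = 0 then 233 = 83d^2, so 83·233 = (83d)^2 is a perfect square in Q — but 83·233 = 19339 is not a perfect square (since 83 and 233 are distinct squarefree integers). Contradiction. Hence √233 ∉ Q(√83), so x^2 - 233 stays irreducible over Q(√83) and [Q(√83, √233) : Q(√83)] = 2. By the tower law, [Q(√83, √233) : Q] = 2 · 2 = 4.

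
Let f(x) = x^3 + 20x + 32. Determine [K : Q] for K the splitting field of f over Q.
[K : Q] = 6

By the rational root test, any rational root of the monic integer polynomial f(x) = x^3 + 20x + 32 must be an integer dividing the constant term 32, i.e. one of ±{1, 2, 4, 8, 16, 32}. Evaluating: f(1) = 53, f(-1) = 11, f(2) = 80, f(-2) = -16, f(4) = 176, f(-4) = -112, f(8) = 704, f(-8) = -640, f(16) = 4448, f(-16) = -4384, f(32) = 33440, f(-32) = -33376; none is 0, so f has no rational root and is therefore irreducible over Q (a cubic with no linear factor over a field is irreducible). For an irreducible cubic, the Galois group is A_3 or S_3 according as the discriminant disc(f) = -4a^3 - 27b^2 = -4·(20)^3 - 27·(32)^2 = -59648 is or is not a square in Q. Here disc(f) = -59648 is not a perfect square in Q, so the Galois group of f over Q is not contained in A_3 and must be all of S_3. The splitting field has degree |S_3| = 6 over Q, so [K : Q] = 6.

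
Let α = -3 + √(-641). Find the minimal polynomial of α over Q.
m_α(x) = x^2 + 6x + 650

From α + 3 = √(-641), squaring gives (α + 3)^2 = -641, i.e. α^2 + 6α + 9 = -641, so α^2 + 6α + 650 = 0. The discriminant of x^2 + 6x + 650 is (6)^2 - 4·(650) = 36 - 2600 = -2564, and 4·(-641) is not a perfect square in Q since -641 is squarefree and ≠ 1. Hence x^2 + 6x + 650 is irreducible over Q and is the minimal polynomial of α.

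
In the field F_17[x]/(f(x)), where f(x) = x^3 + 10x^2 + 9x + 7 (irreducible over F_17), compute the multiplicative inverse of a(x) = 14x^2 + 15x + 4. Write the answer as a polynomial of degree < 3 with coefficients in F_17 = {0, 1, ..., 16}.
a(x)^(-1) ≡ 14x^2 + 9x + 10 (mod f(x))

Since f is irreducible over F_17, F_17[x]/(f) is a field and a(x) ≠ 0 has an inverse. Apply the extended Euclidean algorithm to f(x) and a(x) in F_17[x]: f(x) = (11x + 12)·a(x) + (6x + 10);  a(x) = (8x + 9)·(6x + 10) + (16). The last nonzero remainder is the constant 16 = gcd(f, a) in F_17. Back-substituting through the division chain expresses 16 = s(x)·a(x) + t(x)·f(x) with s(x) ≡ 3x^2 + 8x + 7 (mod f), so (3x^2 + 8x + 7)·a(x) ≡ 16 (mod f). Multiplying by 16^(-1) ≡ 16 in F_17 gives a(x)^(-1) ≡ 16·(3x^2 + 8x + 7) ≡ 14x^2 + 9x + 10 (mod f). Check: (14x^2 + 15x + 4)·(14x^2 + 9x + 10) = 9x^4 + 13x^3 + 8x^2 + 16x + 6 ≡ 1 (mod x^3 + 10x^2 + 9x + 7).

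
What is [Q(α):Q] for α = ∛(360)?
[Q(α):Q] = 3

The minimal polynomial of α is x^3 - 360, irreducible over Q since 360 is not a perfect cube (so x^3 - 360 has no rational root). Hence [Q(α):Q] = deg(m_α) = 3.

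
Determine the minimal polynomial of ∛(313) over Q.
m_α(x) = x^3 - 313

α satisfies α^3 = 313, so x^3 - 313 annihilates α. By the rational root test, a rational root p/q (in lowest terms) of x^3 - 313 would satisfy p^3 = 313 q^3, forcing q = 1 and p^3 = 313; but 313 is not a perfect cube, contradiction. A monic cubic over Q with no rational root is irreducible (any nontrivial factorization would include a linear factor). Hence x^3 - 313 is the minimal polynomial of α, and in particular [Q(α):Q] = 3.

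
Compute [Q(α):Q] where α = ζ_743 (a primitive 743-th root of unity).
[Q(α):Q] = 742

The minimal polynomial of ζ_743 over Q is the 743-th cyclotomic polynomial Φ_743(x), which is irreducible over Q and has degree φ(743) = 742. Hence [Q(α):Q] = φ(743) = 742.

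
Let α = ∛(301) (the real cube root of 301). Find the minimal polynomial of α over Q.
m_α(x) = x^3 - 301

α satisfies α^3 = 301, so x^3 - 301 annihilates α. By the rational root test, a rational root p/q (in lowest terms) of x^3 - 301 would satisfy p^3 = 301 q^3, forcing q = 1 and p^3 = 301; but 301 is not a perfect cube, contradiction. A monic cubic over Q with no rational root is irreducible (any nontrivial factorization would include a linear factor). Hence x^3 - 301 is the minimal polynomial of α, and in particular [Q(α):Q] = 3.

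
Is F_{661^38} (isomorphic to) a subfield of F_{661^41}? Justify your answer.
No: F_{661^38} is not a subfield of F_{661^41}

F_{p^m} embeds in F_{p^n} iff m | n. Here 38 ∤ 41 (since 41 = 1·38 + 3 with remainder 3 ≠ 0), so F_{661^38} is not a subfield of F_{661^41}. Equivalently: if it were, the tower law would give 38 = [F_{661^38}:F_661] dividing [F_{661^41}:F_661] = 41, contradiction.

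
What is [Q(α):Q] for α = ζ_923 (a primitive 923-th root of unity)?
[Q(α):Q] = 840

The minimal polynomial of ζ_923 over Q is the 923-th cyclotomic polynomial Φ_923(x), which is irreducible over Q and has degree φ(923) = 840. Hence [Q(α):Q] = φ(923) = 840.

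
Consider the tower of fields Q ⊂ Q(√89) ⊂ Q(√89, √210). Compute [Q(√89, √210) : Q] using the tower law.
[Q(√89, √210) : Q] = 4

[Q(√89):Q] = 2 (min poly x^2 - 89, irreducible since 89 is squarefree > 1). For the top step, suppose √210 ∈ Q(√89), say √210 = c + d√89 with c, d ∈ Q. Squaring: 210 = c^2 + 89d^2 + 2cd√89. Since √89 ∉ Q this forces 2cd = 0. If d = 0 then √210 = c ∈ Q, contradicting 210 squarefree > 1. If c = 0 then 210 = 89d^2, so 89·210 = (89d)^2 is a perfect square in Q — but 89·210 = 18690 is not a perfect square (since 89 and 210 are distinct squarefree integers). Contradiction. Hence √210 ∉ Q(√89), so x^2 - 210 stays irreducible over Q(√89) and [Q(√89, √210) : Q(√89)] = 2. By the tower law, [Q(√89, √210) : Q] = 2 · 2 = 4.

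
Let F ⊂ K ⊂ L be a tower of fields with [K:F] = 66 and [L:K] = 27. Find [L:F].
[L:F] = 1782

The tower law says that for any tower of field extensions F ⊂ K ⊂ L with finite degrees, [L:F] = [L:K] · [K:F]. Here this gives [L:F] = 27 · 66 = 1782.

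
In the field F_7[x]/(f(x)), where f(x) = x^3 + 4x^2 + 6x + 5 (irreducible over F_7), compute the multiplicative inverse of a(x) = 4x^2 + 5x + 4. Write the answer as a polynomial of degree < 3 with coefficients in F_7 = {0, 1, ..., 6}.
a(x)^(-1) ≡ 6x^2 + 5x + 4 (mod f(x))

Since f is irreducible over F_7, F_7[x]/(f) is a field and a(x) ≠ 0 has an inverse. Apply the extended Euclidean algorithm to f(x) and a(x) in F_7[x]: f(x) = (2x + 2)·a(x) + (2x + 4);  a(x) = (2x + 2)·(2x + 4) + (3). The last nonzero remainder is the constant 3 = gcd(f, a) in F_7. Back-substituting through the division chain expresses 3 = s(x)·a(x) + t(x)·f(x) with s(x) ≡ 4x^2 + x + 5 (mod f), so (4x^2 + x + 5)·a(x) ≡ 3 (mod f). Multiplying by 3^(-1) ≡ 5 in F_7 gives a(x)^(-1) ≡ 5·(4x^2 + x + 5) ≡ 6x^2 + 5x + 4 (mod f). Check: (4x^2 + 5x + 4)·(6x^2 + 5x + 4) = 3x^4 + x^3 + 2x^2 + 5x + 2 ≡ 1 (mod x^3 + 4x^2 + 6x + 5).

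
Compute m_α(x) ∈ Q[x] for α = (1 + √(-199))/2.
m_α(x) = x^2 - x + 50

From 2α - 1 = √(-199), squaring gives (2α - 1)^2 = -199, i.e. 4α^2 - 4α + 1 = -199, so α^2 - α + (1 + 199)/4 = 0. Since -199 ≡ 1 (mod 4), (1 + 199)/4 = 50 ∈ Z. The polynomial x^2 - x + 50 has discriminant 1 - 4·(50) = -199, which is not a perfect square in Q (d = -199 is squarefree and ≠ 1), so x^2 - x + 50 is irreducible over Q. It is the minimal polynomial of α.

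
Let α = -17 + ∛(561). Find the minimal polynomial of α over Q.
m_α(x) = x^3 + 51x^2 + 867x + 4352

Set β = α + 17 = ∛(561), so β^3 = 561. Then (α + 17)^3 - 561 = 0, i.e. α is a root of g(x) = (x + 17)^3 - 561 = x^3 + 51x^2 + 867x + 4352. Since g(x) = h(x + 17) where h(x) = x^3 - 561, and h is irreducible over Q (because 561 is not a perfect cube, so h has no rational root, and a monic cubic with no rational root is irreducible), g is also irreducible (irreducibility is preserved under the substitution x → x + 17). Hence m_α(x) = x^3 + 51x^2 + 867x + 4352.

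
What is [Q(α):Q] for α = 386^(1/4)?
[Q(α):Q] = 4

α is a root of x^4 - 386. By Eisenstein's criterion at the prime p = 2 (which divides the constant term 386 but p^2 = 4 does not, since 386 is squarefree), x^4 - 386 is irreducible over Q. Hence [Q(α):Q] = 4.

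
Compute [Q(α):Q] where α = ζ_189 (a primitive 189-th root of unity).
[Q(α):Q] = 108

The minimal polynomial of ζ_189 over Q is the 189-th cyclotomic polynomial Φ_189(x), which is irreducible over Q and has degree φ(189) = 108. Hence [Q(α):Q] = φ(189) = 108.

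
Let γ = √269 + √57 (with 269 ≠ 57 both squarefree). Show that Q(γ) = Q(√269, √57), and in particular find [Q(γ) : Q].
[Q(γ) : Q] = 4 (equivalently, Q(γ) = Q(√269, √57))

Obviously Q(γ) ⊆ Q(√269, √57), and [Q(√269, √57):Q] = 4 (since 269, 57 are distinct squarefree integers > 1 with 15333 not a perfect square). To show equality we compute the minimal polynomial of γ. From γ = √269 + √57: γ^2 = 269 + 2√(15333) + 57 = 326 + 2√(15333), so γ^2 - 326 = 2√(15333); squaring, (γ^2 - 326)^2 = 4·15333, i.e. γ^4 - 652γ^2 + 106276 - 61332 = 0, i.e. γ^4 - 652γ^2 + 44944 = 0. So γ is a root of x^4 - 652x^2 + 44944. This polynomial is irreducible over Q: it has no rational root (each ±√269 ± √57 is irrational), and any factorization into two quadratics over Q would force √(15333) ∈ Q (pairing opposite roots) or √269, √57 ∈ Q (other pairings), all impossible. Hence [Q(γ):Q] = 4 = [Q(√269, √57):Q], so Q(γ) = Q(√269, √57).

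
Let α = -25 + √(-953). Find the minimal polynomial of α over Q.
m_α(x) = x^2 + 50x + 1578

From α + 25 = √(-953), squaring gives (α + 25)^2 = -953, i.e. α^2 + 50α + 625 = -953, so α^2 + 50α + 1578 = 0. The discriminant of x^2 + 50x + 1578 is (50)^2 - 4·(1578) = 2500 - 6312 = -3812, and 4·(-953) is not a perfect square in Q since -953 is squarefree and ≠ 1. Hence x^2 + 50x + 1578 is irreducible over Q and is the minimal polynomial of α.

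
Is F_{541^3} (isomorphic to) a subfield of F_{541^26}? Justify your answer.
No: F_{541^3} is not a subfield of F_{541^26}

F_{p^m} embeds in F_{p^n} iff m | n. Here 3 ∤ 26 (since 26 = 8·3 + 2 with remainder 2 ≠ 0), so F_{541^3} is not a subfield of F_{541^26}. Equivalently: if it were, the tower law would give 3 = [F_{541^3}:F_541] dividing [F_{541^26}:F_541] = 26, contradiction.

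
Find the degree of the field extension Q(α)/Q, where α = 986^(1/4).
[Q(α):Q] = 4

α is a root of x^4 - 986. By Eisenstein's criterion at the prime p = 2 (which divides the constant term 986 but p^2 = 4 does not, since 986 is squarefree), x^4 - 986 is irreducible over Q. Hence [Q(α):Q] = 4.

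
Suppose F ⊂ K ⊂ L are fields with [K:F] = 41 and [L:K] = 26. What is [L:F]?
[L:F] = 1066

The tower law says that for any tower of field extensions F ⊂ K ⊂ L with finite degrees, [L:F] = [L:K] · [K:F]. Here this gives [L:F] = 26 · 41 = 1066.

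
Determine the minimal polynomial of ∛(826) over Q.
m_α(x) = x^3 - 826

α satisfies α^3 = 826, so x^3 - 826 annihilates α. By the rational root test, a rational root p/q (in lowest terms) of x^3 - 826 would satisfy p^3 = 826 q^3, forcing q = 1 and p^3 = 826; but 826 is not a perfect cube, contradiction. A monic cubic over Q with no rational root is irreducible (any nontrivial factorization would include a linear factor). Hence x^3 - 826 is the minimal polynomial of α, and in particular [Q(α):Q] = 3.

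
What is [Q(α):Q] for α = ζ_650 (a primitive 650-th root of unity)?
[Q(α):Q] = 240

The minimal polynomial of ζ_650 over Q is the 650-th cyclotomic polynomial Φ_650(x), which is irreducible over Q and has degree φ(650) = 240. Hence [Q(α):Q] = φ(650) = 240.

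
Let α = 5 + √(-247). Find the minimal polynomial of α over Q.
m_α(x) = x^2 - 10x + 272

From α - 5 = √(-247), squaring gives (α - 5)^2 = -247, i.e. α^2 - 10α + 25 = -247, so α^2 - 10α + 272 = 0. The discriminant of x^2 - 10x + 272 is (-10)^2 - 4·(272) = 100 - 1088 = -988, and 4·(-247) is not a perfect square in Q since -247 is squarefree and ≠ 1. Hence x^2 - 10x + 272 is irreducible over Q and is the minimal polynomial of α.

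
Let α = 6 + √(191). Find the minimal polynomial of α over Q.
m_α(x) = x^2 - 12x - 155

From α - 6 = √(191), squaring gives (α - 6)^2 = 191, i.e. α^2 - 12α + 36 = 191, so α^2 - 12α - 155 = 0. The discriminant of x^2 - 12x - 155 is (-12)^2 - 4·(-155) = 144 + 620 = 764, and 4·(191) is not a perfect square in Q since 191 is squarefree and ≠ 1. Hence x^2 - 12x - 155 is irreducible over Q and is the minimal polynomial of α.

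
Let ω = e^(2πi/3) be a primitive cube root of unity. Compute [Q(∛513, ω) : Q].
[Q(∛513, ω) : Q] = 6

[Q(∛513):Q] = 3 (min poly x^3 - 513, irreducible since 513 is not a perfect cube). [Q(ω):Q] = 2 (min poly x^2 + x + 1). Since Q(∛513) ⊂ R and ω ∉ R, we have ω ∉ Q(∛513), so x^2 + x + 1 remains irreducible over Q(∛513) and [Q(∛513, ω) : Q(∛513)] = 2. By the tower law, [Q(∛513, ω) : Q] = 3 · 2 = 6. (In fact Q(∛513, ω) is the splitting field of x^3 - 513 over Q.)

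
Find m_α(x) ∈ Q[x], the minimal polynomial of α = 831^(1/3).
m_α(x) = x^3 - 831

α satisfies α^3 = 831, so x^3 - 831 annihilates α. By the rational root test, a rational root p/q (in lowest terms) of x^3 - 831 would satisfy p^3 = 831 q^3, forcing q = 1 and p^3 = 831; but 831 is not a perfect cube, contradiction. A monic cubic over Q with no rational root is irreducible (any nontrivial factorization would include a linear factor). Hence x^3 - 831 is the minimal polynomial of α, and in particular [Q(α):Q] = 3.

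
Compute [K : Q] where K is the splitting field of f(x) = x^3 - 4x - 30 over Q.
[K : Q] = 6

By the rational root test, any rational root of the monic integer polynomial f(x) = x^3 - 4x - 30 must be an integer dividing the constant term -30, i.e. one of ±{1, 2, 3, 5, 6, 10, 15, 30}. Evaluating: f(1) = -33, f(-1) = -27, f(2) = -30, f(-2) = -30, f(3) = -15, f(-3) = -45, f(5) = 75, f(-5) = -135, f(6) = 162, f(-6) = -222, f(10) = 930, f(-10) = -990, f(15) = 3285, f(-15) = -3345, f(30) = 26850, f(-30) = -26910; none is 0, so f has no rational root and is therefore irreducible over Q (a cubic with no linear factor over a field is irreducible). For an irreducible cubic, the Galois group is A_3 or S_3 according as the discriminant disc(f) = -4a^3 - 27b^2 = -4·(-4)^3 - 27·(-30)^2 = -24044 is or is not a square in Q. Here disc(f) = -24044 is not a perfect square in Q, so the Galois group of f over Q is not contained in A_3 and must be all of S_3. The splitting field has degree |S_3| = 6 over Q, so [K : Q] = 6.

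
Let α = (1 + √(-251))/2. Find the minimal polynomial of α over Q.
m_α(x) = x^2 - x + 63

From 2α - 1 = √(-251), squaring gives (2α - 1)^2 = -251, i.e. 4α^2 - 4α + 1 = -251, so α^2 - α + (1 + 251)/4 = 0. Since -251 ≡ 1 (mod 4), (1 + 251)/4 = 63 ∈ Z. The polynomial x^2 - x + 63 has discriminant 1 - 4·(63) = -251, which is not a perfect square in Q (d = -251 is squarefree and ≠ 1), so x^2 - x + 63 is irreducible over Q. It is the minimal polynomial of α.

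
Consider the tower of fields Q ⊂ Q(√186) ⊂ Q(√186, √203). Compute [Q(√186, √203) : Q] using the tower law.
[Q(√186, √203) : Q] = 4

[Q(√186):Q] = 2 (min poly x^2 - 186, irreducible since 186 is squarefree > 1). For the top step, suppose √203 ∈ Q(√186), say √203 = c + d√186 with c, d ∈ Q. Squaring: 203 = c^2 + 186d^2 + 2cd√186. Since √186 ∉ Q this forces 2cd = 0. If d = 0 then √203 = c ∈ Q, contradicting 203 squarefree > 1. If c = 0 then 203 = 186d^2, so 186·203 = (186d)^2 is a perfect square in Q — but 186·203 = 37758 is not a perfect square (since 186 and 203 are distinct squarefree integers). Contradiction. Hence √203 ∉ Q(√186), so x^2 - 203 stays irreducible over Q(√186) and [Q(√186, √203) : Q(√186)] = 2. By the tower law, [Q(√186, √203) : Q] = 2 · 2 = 4.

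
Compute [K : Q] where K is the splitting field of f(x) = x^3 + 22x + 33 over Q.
[K : Q] = 6

By the rational root test, any rational root of the monic integer polynomial f(x) = x^3 + 22x + 33 must be an integer dividing the constant term 33, i.e. one of ±{1, 3, 11, 33}. Evaluating: f(1) = 56, f(-1) = 10, f(3) = 126, f(-3) = -60, f(11) = 1606, f(-11) = -1540, f(33) = 36696, f(-33) = -36630; none is 0, so f has no rational root and is therefore irreducible over Q (a cubic with no linear factor over a field is irreducible). For an irreducible cubic, the Galois group is A_3 or S_3 according as the discriminant disc(f) = -4a^3 - 27b^2 = -4·(22)^3 - 27·(33)^2 = -71995 is or is not a square in Q. Here disc(f) = -71995 is not a perfect square in Q, so the Galois group of f over Q is not contained in A_3 and must be all of S_3. The splitting field has degree |S_3| = 6 over Q, so [K : Q] = 6.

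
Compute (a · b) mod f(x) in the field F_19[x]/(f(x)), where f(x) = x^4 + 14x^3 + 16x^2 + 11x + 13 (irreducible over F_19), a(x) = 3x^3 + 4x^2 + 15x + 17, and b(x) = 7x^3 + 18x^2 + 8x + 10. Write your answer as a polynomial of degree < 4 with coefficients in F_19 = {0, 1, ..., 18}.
a · b ≡ 12x^3 + 4x^2 + 18x + 11 (mod f(x))

Multiply in F_19[x]: a(x)·b(x) = (3x^3 + 4x^2 + 15x + 17)·(7x^3 + 18x^2 + 8x + 10) = 2x^6 + 6x^5 + 11x^4 + 14x^3 + 10x^2 + x + 18. This has degree ≥ 4, so divide by f(x) over F_19: 2x^6 + 6x^5 + 11x^4 + 14x^3 + 10x^2 + x + 18 = (2x^2 + 16x + 2)·(x^4 + 14x^3 + 16x^2 + 11x + 13) + (12x^3 + 4x^2 + 18x + 11). Hence a·b ≡ 12x^3 + 4x^2 + 18x + 11 (mod f). (F_19[x]/(f) is a field with 19^4 = 130321 elements since f is irreducible of degree 4.)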